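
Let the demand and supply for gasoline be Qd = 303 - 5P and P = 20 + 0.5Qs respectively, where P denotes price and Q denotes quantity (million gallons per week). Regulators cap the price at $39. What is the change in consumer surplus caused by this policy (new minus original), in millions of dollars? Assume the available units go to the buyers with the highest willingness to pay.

Rearranging supply gives Qs = 2P - 40. In a free market, 303 - 5P = 2P - 40 gives the equilibrium P* = 49, Q* = 58.
Because the ceiling (39) lies below the market-clearing price, it is binding.
At P = 39: Qd = 303 - 5·39 = 108 and Qs = 2·39 - 40 = 38.
Consumer surplus without the control is ½ · (60.6 - 49) · 58 = 336.4.
With the ceiling, 38 units are sold at 39 (assume they go to the highest-value buyers). The demand price at Q = 38 is 53, so CS = ½ · [(60.6 - 39) + (53 - 39)] · 38 = 676.4.
Change in consumer surplus = 676.4 - 336.4 = 340.

340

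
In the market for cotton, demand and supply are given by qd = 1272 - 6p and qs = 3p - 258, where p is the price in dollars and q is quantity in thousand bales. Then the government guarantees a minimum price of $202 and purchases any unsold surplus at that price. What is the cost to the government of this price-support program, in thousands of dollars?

58176

Without the control the market clears where 1272 - 6p = 3p - 258, i.e. p* = 170 and q* = 252.
Since 202 > 170, the floor is binding.
At p = 202: qd = 1272 - 6·202 = 60 and qs = 3·202 - 258 = 348.
Surplus = qs - qd = 288.
Government expenditure = surplus × support price = 288 × 202 = 58176.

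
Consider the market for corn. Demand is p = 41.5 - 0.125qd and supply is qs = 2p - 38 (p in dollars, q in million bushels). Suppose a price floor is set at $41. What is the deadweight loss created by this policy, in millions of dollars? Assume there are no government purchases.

320

Rearranging demand gives qd = 332 - 8p. Equilibrium: 332 - 8p = 2p - 38, so 370 = 10p and p* = 37, q* = 36.
Because the floor (41) lies above the market-clearing price, it is binding.
At p = 41: qd = 332 - 8·41 = 4 and qs = 2·41 - 38 = 44.
Quantity traded falls to 4. At q = 4 the demand price is (332 - 4)/8 = 41 and the supply price is (38 + 4)/2 = 21.
Deadweight loss = ½ · (41 - 21) · (36 - 4) = ½ · 20 · 32 = 320.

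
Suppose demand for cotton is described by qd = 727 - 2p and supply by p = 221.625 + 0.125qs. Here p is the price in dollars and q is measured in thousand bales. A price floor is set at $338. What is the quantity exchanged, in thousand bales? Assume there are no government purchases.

51

Rearranging supply gives qs = 8p - 1773. Equilibrium: 727 - 2p = 8p - 1773, so 2500 = 10p and p* = 250, q* = 227.
Because the floor (338) lies above the market-clearing price, it is binding.
At p = 338: qd = 727 - 2·338 = 51 and qs = 8·338 - 1773 = 931.
The quantity actually transacted is the short side, demand: 51.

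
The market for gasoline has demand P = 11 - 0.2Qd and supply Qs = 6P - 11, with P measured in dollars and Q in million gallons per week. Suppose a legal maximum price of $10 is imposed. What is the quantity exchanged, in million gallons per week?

25

Rearranging demand gives Qd = 55 - 5P. In a free market, 55 - 5P = 6P - 11 gives the equilibrium P* = 6, Q* = 25.
Since 10 is above P* = 6, the ceiling does not bind and the free-market outcome prevails.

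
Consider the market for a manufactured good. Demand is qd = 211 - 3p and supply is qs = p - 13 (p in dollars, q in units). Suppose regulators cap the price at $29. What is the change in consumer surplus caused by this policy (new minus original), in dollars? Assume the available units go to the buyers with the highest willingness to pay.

Setting quantity demanded equal to quantity supplied, 211 - 3p = p - 13, gives p* = 56 and q* = 43.
The ceiling of 29 is below the equilibrium price 56, so it binds.
At p = 29: qd = 211 - 3·29 = 124 and qs = 29 - 13 = 16.
Consumer surplus without the control is ½ · (211/3 - 56) · 43 = 1849/6.
With the ceiling, 16 units are sold at 29 (assume they go to the highest-value buyers). The demand price at q = 16 is 65, so CS = ½ · [(211/3 - 29) + (65 - 29)] · 16 = 1856/3.
Change in consumer surplus = 1856/3 - 1849/6 = 310.5.

310.5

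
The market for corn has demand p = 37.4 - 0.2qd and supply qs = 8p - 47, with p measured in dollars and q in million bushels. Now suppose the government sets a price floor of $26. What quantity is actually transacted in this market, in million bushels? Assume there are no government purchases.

57

Rearranging demand gives qd = 187 - 5p. Equilibrium: 187 - 5p = 8p - 47, so 234 = 13p and p* = 18, q* = 97.
Since 26 > 18, the floor is binding.
At p = 26: qd = 187 - 5·26 = 57 and qs = 8·26 - 47 = 161.
The quantity actually transacted is the short side, demand: 57.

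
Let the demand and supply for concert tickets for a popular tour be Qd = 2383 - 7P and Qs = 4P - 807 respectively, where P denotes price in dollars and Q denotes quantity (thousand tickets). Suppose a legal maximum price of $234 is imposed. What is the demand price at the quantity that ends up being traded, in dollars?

Without the control the market clears where 2383 - 7P = 4P - 807, i.e. P* = 290 and Q* = 353.
Because the ceiling (234) lies below the market-clearing price, it is binding.
At P = 234: Qd = 2383 - 7·234 = 745 and Qs = 4·234 - 807 = 129.
Only 129 units reach the market. On the demand curve, the marginal buyer's willingness to pay at Q = 129 is (2383 - 129)/7 = 322.

322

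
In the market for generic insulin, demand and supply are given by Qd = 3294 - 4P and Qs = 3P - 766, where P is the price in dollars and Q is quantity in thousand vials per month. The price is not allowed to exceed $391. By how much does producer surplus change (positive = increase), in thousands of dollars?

-130504.5

Equilibrium: 3294 - 4P = 3P - 766, so 4060 = 7P and P* = 580, Q* = 974.
Since 391 < 580, the ceiling is binding.
At P = 391: Qd = 3294 - 4·391 = 1730 and Qs = 3·391 - 766 = 407.
Producer surplus without the control is ½ · (580 - 766/3) · 974 = 474338/3.
With the ceiling, producers sell 407 units at 391, so PS = ½ · (391 - 766/3) · 407 = 165649/6.
Change in producer surplus = 165649/6 - 474338/3 = -130504.5.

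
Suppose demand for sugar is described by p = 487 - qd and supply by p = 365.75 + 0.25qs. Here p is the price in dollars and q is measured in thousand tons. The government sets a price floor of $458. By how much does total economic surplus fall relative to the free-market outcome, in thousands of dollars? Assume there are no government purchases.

2890

Rearranging demand gives qd = 487 - p; rearranging supply gives qs = 4p - 1463. Setting quantity demanded equal to quantity supplied, 487 - p = 4p - 1463, gives p* = 390 and q* = 97.
The floor of 458 is above the equilibrium price 390, so it binds.
At p = 458: qd = 487 - 458 = 29 and qs = 4·458 - 1463 = 369.
Quantity traded falls to 29. At q = 29 the demand price is 487 - 29 = 458 and the supply price is (1463 + 29)/4 = 373.
Deadweight loss = ½ · (458 - 373) · (97 - 29) = ½ · 85 · 68 = 2890.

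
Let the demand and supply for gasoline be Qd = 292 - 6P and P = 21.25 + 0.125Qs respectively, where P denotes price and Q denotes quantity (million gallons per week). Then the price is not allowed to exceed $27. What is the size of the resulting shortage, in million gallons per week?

Rearranging supply gives Qs = 8P - 170. Equilibrium: 292 - 6P = 8P - 170, so 462 = 14P and P* = 33, Q* = 94.
Because the ceiling (27) lies below the market-clearing price, it is binding.
At P = 27: Qd = 292 - 6·27 = 130 and Qs = 8·27 - 170 = 46.
Shortage = Qd - Qs = 130 - 46 = 84.

84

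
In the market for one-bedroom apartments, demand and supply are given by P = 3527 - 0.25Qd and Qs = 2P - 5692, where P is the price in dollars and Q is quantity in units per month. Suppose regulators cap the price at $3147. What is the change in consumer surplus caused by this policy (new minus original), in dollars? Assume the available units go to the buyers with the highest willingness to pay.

80401.5

Rearranging demand gives Qd = 14108 - 4P. Equilibrium: 14108 - 4P = 2P - 5692, so 19800 = 6P and P* = 3300, Q* = 908.
The ceiling of 3147 is below the equilibrium price 3300, so it binds.
At P = 3147: Qd = 14108 - 4·3147 = 1520 and Qs = 2·3147 - 5692 = 602.
Consumer surplus without the control is ½ · (3527 - 3300) · 908 = 103058.
With the ceiling, 602 units are sold at 3147 (assume they go to the highest-value buyers). The demand price at Q = 602 is 3376.5, so CS = ½ · [(3527 - 3147) + (3376.5 - 3147)] · 602 = 183459.5.
Change in consumer surplus = 183459.5 - 103058 = 80401.5.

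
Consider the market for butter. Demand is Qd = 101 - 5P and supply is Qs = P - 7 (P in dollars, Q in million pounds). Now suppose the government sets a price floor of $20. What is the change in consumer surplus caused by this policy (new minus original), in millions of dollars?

Equilibrium: 101 - 5P = P - 7, so 108 = 6P and P* = 18, Q* = 11.
Since 20 > 18, the floor is binding.
At P = 20: Qd = 101 - 5·20 = 1 and Qs = 20 - 7 = 13.
Consumer surplus without the control is ½ · (20.2 - 18) · 11 = 12.1.
With the floor, consumers buy 1 units at 20, so CS = ½ · (20.2 - 20) · 1 = 0.1.
Change in consumer surplus = 0.1 - 12.1 = -12.

-12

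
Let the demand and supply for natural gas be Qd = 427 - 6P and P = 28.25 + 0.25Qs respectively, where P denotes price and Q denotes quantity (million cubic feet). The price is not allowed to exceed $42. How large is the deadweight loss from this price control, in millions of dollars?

Rearranging supply gives Qs = 4P - 113. Setting quantity demanded equal to quantity supplied, 427 - 6P = 4P - 113, gives P* = 54 and Q* = 103.
The ceiling of 42 is below the equilibrium price 54, so it binds.
At P = 42: Qd = 427 - 6·42 = 175 and Qs = 4·42 - 113 = 55.
Quantity traded falls to 55. At Q = 55 the demand price is (427 - 55)/6 = 62 and the supply price is (113 + 55)/4 = 42.
Deadweight loss = ½ · (62 - 42) · (103 - 55) = ½ · 20 · 48 = 480.

480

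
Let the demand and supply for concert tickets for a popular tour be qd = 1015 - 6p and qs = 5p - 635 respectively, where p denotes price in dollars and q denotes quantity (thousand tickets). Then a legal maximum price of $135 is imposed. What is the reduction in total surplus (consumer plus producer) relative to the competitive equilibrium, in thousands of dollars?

1031.25

Without the control the market clears where 1015 - 6p = 5p - 635, i.e. p* = 150 and q* = 115.
Since 135 < 150, the ceiling is binding.
At p = 135: qd = 1015 - 6·135 = 205 and qs = 5·135 - 635 = 40.
Quantity traded falls to 40. At q = 40 the demand price is (1015 - 40)/6 = 162.5 and the supply price is (635 + 40)/5 = 135.
Deadweight loss = ½ · (162.5 - 135) · (115 - 40) = ½ · 27.5 · 75 = 1031.25.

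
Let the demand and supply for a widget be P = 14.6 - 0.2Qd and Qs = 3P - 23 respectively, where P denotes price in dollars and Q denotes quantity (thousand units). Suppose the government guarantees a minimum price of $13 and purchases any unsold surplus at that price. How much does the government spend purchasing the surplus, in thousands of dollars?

104

Rearranging demand gives Qd = 73 - 5P. Without the control the market clears where 73 - 5P = 3P - 23, i.e. P* = 12 and Q* = 13.
Because the floor (13) lies above the market-clearing price, it is binding.
At P = 13: Qd = 73 - 5·13 = 8 and Qs = 3·13 - 23 = 16.
Surplus = Qs - Qd = 8.
Government expenditure = surplus × support price = 8 × 13 = 104.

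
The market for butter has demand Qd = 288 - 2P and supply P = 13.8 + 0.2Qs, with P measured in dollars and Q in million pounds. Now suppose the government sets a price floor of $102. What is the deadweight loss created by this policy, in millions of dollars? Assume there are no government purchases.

3641.4

Rearranging supply gives Qs = 5P - 69. In a free market, 288 - 2P = 5P - 69 gives the equilibrium P* = 51, Q* = 186.
The floor of 102 is above the equilibrium price 51, so it binds.
At P = 102: Qd = 288 - 2·102 = 84 and Qs = 5·102 - 69 = 441.
Quantity traded falls to 84. At Q = 84 the demand price is (288 - 84)/2 = 102 and the supply price is (69 + 84)/5 = 30.6.
Deadweight loss = ½ · (102 - 30.6) · (186 - 84) = ½ · 71.4 · 102 = 3641.4.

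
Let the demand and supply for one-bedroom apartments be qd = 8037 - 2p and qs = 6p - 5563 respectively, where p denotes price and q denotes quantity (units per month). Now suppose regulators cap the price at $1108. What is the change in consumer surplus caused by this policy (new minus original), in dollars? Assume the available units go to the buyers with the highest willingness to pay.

-2511856

Setting quantity demanded equal to quantity supplied, 8037 - 2p = 6p - 5563, gives p* = 1700 and q* = 4637.
The ceiling of 1108 is below the equilibrium price 1700, so it binds.
At p = 1108: qd = 8037 - 2·1108 = 5821 and qs = 6·1108 - 5563 = 1085.
Consumer surplus without the control is ½ · (4018.5 - 1700) · 4637 = 5375442.25.
With the ceiling, 1085 units are sold at 1108 (assume they go to the highest-value buyers). The demand price at q = 1085 is 3476, so CS = ½ · [(4018.5 - 1108) + (3476 - 1108)] · 1085 = 2863586.25.
Change in consumer surplus = 2863586.25 - 5375442.25 = -2511856.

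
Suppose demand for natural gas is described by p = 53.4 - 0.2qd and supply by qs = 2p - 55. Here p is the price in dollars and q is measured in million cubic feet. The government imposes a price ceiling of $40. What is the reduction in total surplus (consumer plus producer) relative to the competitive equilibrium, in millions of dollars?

50.4

Rearranging demand gives qd = 267 - 5p. Without the control the market clears where 267 - 5p = 2p - 55, i.e. p* = 46 and q* = 37.
Since 40 < 46, the ceiling is binding.
At p = 40: qd = 267 - 5·40 = 67 and qs = 2·40 - 55 = 25.
Quantity traded falls to 25. At q = 25 the demand price is (267 - 25)/5 = 48.4 and the supply price is (55 + 25)/2 = 40.
Deadweight loss = ½ · (48.4 - 40) · (37 - 25) = ½ · 8.4 · 12 = 50.4.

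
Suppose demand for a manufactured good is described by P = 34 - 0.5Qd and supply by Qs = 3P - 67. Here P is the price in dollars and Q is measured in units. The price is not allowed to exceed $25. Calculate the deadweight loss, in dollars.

15

Rearranging demand gives Qd = 68 - 2P. Without the control the market clears where 68 - 2P = 3P - 67, i.e. P* = 27 and Q* = 14.
The ceiling of 25 is below the equilibrium price 27, so it binds.
At P = 25: Qd = 68 - 2·25 = 18 and Qs = 3·25 - 67 = 8.
Quantity traded falls to 8. At Q = 8 the demand price is (68 - 8)/2 = 30 and the supply price is (67 + 8)/3 = 25.
Deadweight loss = ½ · (30 - 25) · (14 - 8) = ½ · 5 · 6 = 15.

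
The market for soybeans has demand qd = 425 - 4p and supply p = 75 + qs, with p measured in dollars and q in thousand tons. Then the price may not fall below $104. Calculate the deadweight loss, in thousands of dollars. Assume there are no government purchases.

Rearranging supply gives qs = p - 75. Without the control the market clears where 425 - 4p = p - 75, i.e. p* = 100 and q* = 25.
Because the floor (104) lies above the market-clearing price, it is binding.
At p = 104: qd = 425 - 4·104 = 9 and qs = 104 - 75 = 29.
Quantity traded falls to 9. At q = 9 the demand price is (425 - 9)/4 = 104 and the supply price is 75 + 9 = 84.
Deadweight loss = ½ · (104 - 84) · (25 - 9) = ½ · 20 · 16 = 160.

160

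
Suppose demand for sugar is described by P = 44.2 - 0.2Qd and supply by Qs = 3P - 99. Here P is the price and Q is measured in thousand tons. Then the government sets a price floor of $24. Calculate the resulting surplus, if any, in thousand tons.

Rearranging demand gives Qd = 221 - 5P. Setting quantity demanded equal to quantity supplied, 221 - 5P = 3P - 99, gives P* = 40 and Q* = 21.
The floor of 24 is below the equilibrium price 40, so it is not binding; the market clears at P* = 40, Q* = 21.
Since the control does not bind, there is no surplus.

0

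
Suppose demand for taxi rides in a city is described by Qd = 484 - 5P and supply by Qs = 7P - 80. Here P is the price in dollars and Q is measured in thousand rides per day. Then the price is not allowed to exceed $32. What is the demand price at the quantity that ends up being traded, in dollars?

Without the control the market clears where 484 - 5P = 7P - 80, i.e. P* = 47 and Q* = 249.
Because the ceiling (32) lies below the market-clearing price, it is binding.
At P = 32: Qd = 484 - 5·32 = 324 and Qs = 7·32 - 80 = 144.
Only 144 units reach the market. On the demand curve, the marginal buyer's willingness to pay at Q = 144 is (484 - 144)/5 = 68.

68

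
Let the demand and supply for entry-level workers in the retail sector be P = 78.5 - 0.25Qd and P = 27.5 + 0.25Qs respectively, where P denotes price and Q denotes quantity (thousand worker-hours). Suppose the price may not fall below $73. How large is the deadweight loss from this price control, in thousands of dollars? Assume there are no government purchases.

Rearranging demand gives Qd = 314 - 4P; rearranging supply gives Qs = 4P - 110. Setting quantity demanded equal to quantity supplied, 314 - 4P = 4P - 110, gives P* = 53 and Q* = 102.
Because the floor (73) lies above the market-clearing price, it is binding.
At P = 73: Qd = 314 - 4·73 = 22 and Qs = 4·73 - 110 = 182.
Quantity traded falls to 22. At Q = 22 the demand price is (314 - 22)/4 = 73 and the supply price is (110 + 22)/4 = 33.
Deadweight loss = ½ · (73 - 33) · (102 - 22) = ½ · 40 · 80 = 1600.

1600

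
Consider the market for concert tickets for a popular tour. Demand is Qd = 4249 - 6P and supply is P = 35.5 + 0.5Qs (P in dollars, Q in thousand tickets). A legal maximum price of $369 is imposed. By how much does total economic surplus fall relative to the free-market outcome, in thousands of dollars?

38988

Rearranging supply gives Qs = 2P - 71. In a free market, 4249 - 6P = 2P - 71 gives the equilibrium P* = 540, Q* = 1009.
Because the ceiling (369) lies below the market-clearing price, it is binding.
At P = 369: Qd = 4249 - 6·369 = 2035 and Qs = 2·369 - 71 = 667.
Quantity traded falls to 667. At Q = 667 the demand price is (4249 - 667)/6 = 597 and the supply price is (71 + 667)/2 = 369.
Deadweight loss = ½ · (597 - 369) · (1009 - 667) = ½ · 228 · 342 = 38988.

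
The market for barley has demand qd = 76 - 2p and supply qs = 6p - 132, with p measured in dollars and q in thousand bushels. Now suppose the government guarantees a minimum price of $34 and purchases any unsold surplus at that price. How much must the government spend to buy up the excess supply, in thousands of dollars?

2176

In a free market, 76 - 2p = 6p - 132 gives the equilibrium p* = 26, q* = 24.
Since 34 > 26, the floor is binding.
At p = 34: qd = 76 - 2·34 = 8 and qs = 6·34 - 132 = 72.
Surplus = qs - qd = 64.
Government expenditure = surplus × support price = 64 × 34 = 2176.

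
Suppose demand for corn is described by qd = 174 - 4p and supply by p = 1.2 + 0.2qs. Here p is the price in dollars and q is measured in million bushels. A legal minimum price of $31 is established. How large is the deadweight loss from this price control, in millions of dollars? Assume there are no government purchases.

435.6

Rearranging supply gives qs = 5p - 6. Setting quantity demanded equal to quantity supplied, 174 - 4p = 5p - 6, gives p* = 20 and q* = 94.
Since 31 > 20, the floor is binding.
At p = 31: qd = 174 - 4·31 = 50 and qs = 5·31 - 6 = 149.
Quantity traded falls to 50. At q = 50 the demand price is (174 - 50)/4 = 31 and the supply price is (6 + 50)/5 = 11.2.
Deadweight loss = ½ · (31 - 11.2) · (94 - 50) = ½ · 19.8 · 44 = 435.6.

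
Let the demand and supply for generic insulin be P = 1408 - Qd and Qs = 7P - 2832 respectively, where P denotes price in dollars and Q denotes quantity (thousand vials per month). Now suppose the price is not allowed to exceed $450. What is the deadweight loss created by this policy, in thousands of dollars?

179200

Rearranging demand gives Qd = 1408 - P. Without the control the market clears where 1408 - P = 7P - 2832, i.e. P* = 530 and Q* = 878.
Because the ceiling (450) lies below the market-clearing price, it is binding.
At P = 450: Qd = 1408 - 450 = 958 and Qs = 7·450 - 2832 = 318.
Quantity traded falls to 318. At Q = 318 the demand price is 1408 - 318 = 1090 and the supply price is (2832 + 318)/7 = 450.
Deadweight loss = ½ · (1090 - 450) · (878 - 318) = ½ · 640 · 560 = 179200.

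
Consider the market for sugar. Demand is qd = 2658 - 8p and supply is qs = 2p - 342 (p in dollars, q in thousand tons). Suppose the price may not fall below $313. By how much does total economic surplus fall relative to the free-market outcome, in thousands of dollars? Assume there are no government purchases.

Equilibrium: 2658 - 8p = 2p - 342, so 3000 = 10p and p* = 300, q* = 258.
Because the floor (313) lies above the market-clearing price, it is binding.
At p = 313: qd = 2658 - 8·313 = 154 and qs = 2·313 - 342 = 284.
Quantity traded falls to 154. At q = 154 the demand price is (2658 - 154)/8 = 313 and the supply price is (342 + 154)/2 = 248.
Deadweight loss = ½ · (313 - 248) · (258 - 154) = ½ · 65 · 104 = 3380.

3380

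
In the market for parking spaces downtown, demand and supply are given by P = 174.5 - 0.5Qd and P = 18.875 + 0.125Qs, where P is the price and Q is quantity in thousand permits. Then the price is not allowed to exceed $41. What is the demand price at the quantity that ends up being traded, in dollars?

86

Rearranging demand gives Qd = 349 - 2P; rearranging supply gives Qs = 8P - 151. Without the control the market clears where 349 - 2P = 8P - 151, i.e. P* = 50 and Q* = 249.
Since 41 < 50, the ceiling is binding.
At P = 41: Qd = 349 - 2·41 = 267 and Qs = 8·41 - 151 = 177.
Only 177 units reach the market. On the demand curve, the marginal buyer's willingness to pay at Q = 177 is (349 - 177)/2 = 86.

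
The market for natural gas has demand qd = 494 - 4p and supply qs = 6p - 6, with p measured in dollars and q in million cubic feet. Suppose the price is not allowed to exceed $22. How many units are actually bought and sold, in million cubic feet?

126

Setting quantity demanded equal to quantity supplied, 494 - 4p = 6p - 6, gives p* = 50 and q* = 294.
Since 22 < 50, the ceiling is binding.
At p = 22: qd = 494 - 4·22 = 406 and qs = 6·22 - 6 = 126.
The quantity actually transacted is the short side, supply: 126.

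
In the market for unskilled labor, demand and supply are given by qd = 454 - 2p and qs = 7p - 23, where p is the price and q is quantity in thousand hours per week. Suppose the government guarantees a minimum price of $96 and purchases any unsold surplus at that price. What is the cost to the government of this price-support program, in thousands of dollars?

37152

Equilibrium: 454 - 2p = 7p - 23, so 477 = 9p and p* = 53, q* = 348.
Because the floor (96) lies above the market-clearing price, it is binding.
At p = 96: qd = 454 - 2·96 = 262 and qs = 7·96 - 23 = 649.
Surplus = qs - qd = 387.
Government expenditure = surplus × support price = 387 × 96 = 37152.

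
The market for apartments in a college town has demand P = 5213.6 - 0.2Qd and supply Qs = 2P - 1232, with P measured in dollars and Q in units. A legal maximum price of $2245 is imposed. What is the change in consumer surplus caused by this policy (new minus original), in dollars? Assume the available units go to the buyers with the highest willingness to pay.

Rearranging demand gives Qd = 26068 - 5P. Equilibrium: 26068 - 5P = 2P - 1232, so 27300 = 7P and P* = 3900, Q* = 6568.
Since 2245 < 3900, the ceiling is binding.
At P = 2245: Qd = 26068 - 5·2245 = 14843 and Qs = 2·2245 - 1232 = 3258.
Consumer surplus without the control is ½ · (5213.6 - 3900) · 6568 = 4313862.4.
With the ceiling, 3258 units are sold at 2245 (assume they go to the highest-value buyers). The demand price at Q = 3258 is 4562, so CS = ½ · [(5213.6 - 2245) + (4562 - 2245)] · 3258 = 8610242.4.
Change in consumer surplus = 8610242.4 - 4313862.4 = 4296380.

4296380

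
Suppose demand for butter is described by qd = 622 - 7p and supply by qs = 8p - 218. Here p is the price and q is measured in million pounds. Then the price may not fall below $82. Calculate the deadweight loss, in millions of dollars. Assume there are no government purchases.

4436.25

Setting quantity demanded equal to quantity supplied, 622 - 7p = 8p - 218, gives p* = 56 and q* = 230.
Since 82 > 56, the floor is binding.
At p = 82: qd = 622 - 7·82 = 48 and qs = 8·82 - 218 = 438.
Quantity traded falls to 48. At q = 48 the demand price is (622 - 48)/7 = 82 and the supply price is (218 + 48)/8 = 33.25.
Deadweight loss = ½ · (82 - 33.25) · (230 - 48) = ½ · 48.75 · 182 = 4436.25.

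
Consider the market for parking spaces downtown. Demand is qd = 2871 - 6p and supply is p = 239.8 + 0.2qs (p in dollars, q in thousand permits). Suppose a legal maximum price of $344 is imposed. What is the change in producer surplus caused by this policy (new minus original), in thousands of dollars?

Rearranging supply gives qs = 5p - 1199. Equilibrium: 2871 - 6p = 5p - 1199, so 4070 = 11p and p* = 370, q* = 651.
The ceiling of 344 is below the equilibrium price 370, so it binds.
At p = 344: qd = 2871 - 6·344 = 807 and qs = 5·344 - 1199 = 521.
Producer surplus without the control is ½ · (370 - 239.8) · 651 = 42380.1.
With the ceiling, producers sell 521 units at 344, so PS = ½ · (344 - 239.8) · 521 = 27144.1.
Change in producer surplus = 27144.1 - 42380.1 = -15236.

-15236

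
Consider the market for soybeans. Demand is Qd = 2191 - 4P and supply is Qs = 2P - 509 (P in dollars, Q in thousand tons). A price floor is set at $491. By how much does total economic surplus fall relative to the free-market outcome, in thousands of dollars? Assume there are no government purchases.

Setting quantity demanded equal to quantity supplied, 2191 - 4P = 2P - 509, gives P* = 450 and Q* = 391.
Because the floor (491) lies above the market-clearing price, it is binding.
At P = 491: Qd = 2191 - 4·491 = 227 and Qs = 2·491 - 509 = 473.
Quantity traded falls to 227. At Q = 227 the demand price is (2191 - 227)/4 = 491 and the supply price is (509 + 227)/2 = 368.
Deadweight loss = ½ · (491 - 368) · (391 - 227) = ½ · 123 · 164 = 10086.

10086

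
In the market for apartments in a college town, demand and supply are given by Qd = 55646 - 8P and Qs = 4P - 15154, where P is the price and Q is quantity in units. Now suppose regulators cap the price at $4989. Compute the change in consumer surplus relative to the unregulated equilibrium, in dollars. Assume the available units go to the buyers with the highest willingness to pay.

In a free market, 55646 - 8P = 4P - 15154 gives the equilibrium P* = 5900, Q* = 8446.
Because the ceiling (4989) lies below the market-clearing price, it is binding.
At P = 4989: Qd = 55646 - 8·4989 = 15734 and Qs = 4·4989 - 15154 = 4802.
Consumer surplus without the control is ½ · (6955.75 - 5900) · 8446 = 4458432.25.
With the ceiling, 4802 units are sold at 4989 (assume they go to the highest-value buyers). The demand price at Q = 4802 is 6355.5, so CS = ½ · [(6955.75 - 4989) + (6355.5 - 4989)] · 4802 = 8003133.25.
Change in consumer surplus = 8003133.25 - 4458432.25 = 3544701.

3544701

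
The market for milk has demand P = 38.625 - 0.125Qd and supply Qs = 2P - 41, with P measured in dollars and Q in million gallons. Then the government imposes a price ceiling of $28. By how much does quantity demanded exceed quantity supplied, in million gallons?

70

Rearranging demand gives Qd = 309 - 8P. Equilibrium: 309 - 8P = 2P - 41, so 350 = 10P and P* = 35, Q* = 29.
The ceiling of 28 is below the equilibrium price 35, so it binds.
At P = 28: Qd = 309 - 8·28 = 85 and Qs = 2·28 - 41 = 15.
Shortage = Qd - Qs = 85 - 15 = 70.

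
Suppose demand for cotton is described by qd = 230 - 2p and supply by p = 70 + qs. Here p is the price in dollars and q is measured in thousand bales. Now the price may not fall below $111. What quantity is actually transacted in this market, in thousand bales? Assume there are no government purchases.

Rearranging supply gives qs = p - 70. Setting quantity demanded equal to quantity supplied, 230 - 2p = p - 70, gives p* = 100 and q* = 30.
The floor of 111 is above the equilibrium price 100, so it binds.
At p = 111: qd = 230 - 2·111 = 8 and qs = 111 - 70 = 41.
The quantity actually transacted is the short side, demand: 8.

8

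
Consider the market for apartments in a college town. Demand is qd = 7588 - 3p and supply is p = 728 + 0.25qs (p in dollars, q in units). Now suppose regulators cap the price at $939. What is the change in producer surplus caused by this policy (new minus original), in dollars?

-1102926

Rearranging supply gives qs = 4p - 2912. In a free market, 7588 - 3p = 4p - 2912 gives the equilibrium p* = 1500, q* = 3088.
Since 939 < 1500, the ceiling is binding.
At p = 939: qd = 7588 - 3·939 = 4771 and qs = 4·939 - 2912 = 844.
Producer surplus without the control is ½ · (1500 - 728) · 3088 = 1191968.
With the ceiling, producers sell 844 units at 939, so PS = ½ · (939 - 728) · 844 = 89042.
Change in producer surplus = 89042 - 1191968 = -1102926.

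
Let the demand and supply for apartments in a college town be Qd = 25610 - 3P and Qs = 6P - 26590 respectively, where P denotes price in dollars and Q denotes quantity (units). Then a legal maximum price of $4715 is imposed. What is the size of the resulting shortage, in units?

9765

Setting quantity demanded equal to quantity supplied, 25610 - 3P = 6P - 26590, gives P* = 5800 and Q* = 8210.
The ceiling of 4715 is below the equilibrium price 5800, so it binds.
At P = 4715: Qd = 25610 - 3·4715 = 11465 and Qs = 6·4715 - 26590 = 1700.
Shortage = Qd - Qs = 11465 - 1700 = 9765.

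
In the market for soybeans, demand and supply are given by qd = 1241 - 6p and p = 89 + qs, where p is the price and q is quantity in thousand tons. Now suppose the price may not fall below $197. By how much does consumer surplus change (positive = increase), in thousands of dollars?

-560

Rearranging supply gives qs = p - 89. In a free market, 1241 - 6p = p - 89 gives the equilibrium p* = 190, q* = 101.
The floor of 197 is above the equilibrium price 190, so it binds.
At p = 197: qd = 1241 - 6·197 = 59 and qs = 197 - 89 = 108.
Consumer surplus without the control is ½ · (1241/6 - 190) · 101 = 10201/12.
With the floor, consumers buy 59 units at 197, so CS = ½ · (1241/6 - 197) · 59 = 3481/12.
Change in consumer surplus = 3481/12 - 10201/12 = -560.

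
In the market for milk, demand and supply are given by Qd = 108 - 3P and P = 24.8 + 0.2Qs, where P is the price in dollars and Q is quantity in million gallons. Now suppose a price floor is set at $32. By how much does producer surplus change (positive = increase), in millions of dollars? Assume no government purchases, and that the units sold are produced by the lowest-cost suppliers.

Rearranging supply gives Qs = 5P - 124. Without the control the market clears where 108 - 3P = 5P - 124, i.e. P* = 29 and Q* = 21.
Since 32 > 29, the floor is binding.
At P = 32: Qd = 108 - 3·32 = 12 and Qs = 5·32 - 124 = 36.
Producer surplus without the control is ½ · (29 - 24.8) · 21 = 44.1.
With the floor, 12 units are sold at 32. The supply price at Q = 12 is 27.2, so PS = ½ · [(32 - 24.8) + (32 - 27.2)] · 12 = 72.
Change in producer surplus = 72 - 44.1 = 27.9.

27.9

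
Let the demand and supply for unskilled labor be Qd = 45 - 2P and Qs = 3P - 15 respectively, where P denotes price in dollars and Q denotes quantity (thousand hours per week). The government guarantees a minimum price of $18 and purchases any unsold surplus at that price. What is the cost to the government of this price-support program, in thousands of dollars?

540

Without the control the market clears where 45 - 2P = 3P - 15, i.e. P* = 12 and Q* = 21.
Because the floor (18) lies above the market-clearing price, it is binding.
At P = 18: Qd = 45 - 2·18 = 9 and Qs = 3·18 - 15 = 39.
Surplus = Qs - Qd = 30.
Government expenditure = surplus × support price = 30 × 18 = 540.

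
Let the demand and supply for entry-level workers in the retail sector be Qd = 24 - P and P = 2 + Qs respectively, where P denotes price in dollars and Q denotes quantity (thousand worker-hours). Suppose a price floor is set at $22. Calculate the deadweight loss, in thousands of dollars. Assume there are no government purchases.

Rearranging supply gives Qs = P - 2. Setting quantity demanded equal to quantity supplied, 24 - P = P - 2, gives P* = 13 and Q* = 11.
The floor of 22 is above the equilibrium price 13, so it binds.
At P = 22: Qd = 24 - 22 = 2 and Qs = 22 - 2 = 20.
Quantity traded falls to 2. At Q = 2 the demand price is 24 - 2 = 22 and the supply price is 2 + 2 = 4.
Deadweight loss = ½ · (22 - 4) · (11 - 2) = ½ · 18 · 9 = 81.

81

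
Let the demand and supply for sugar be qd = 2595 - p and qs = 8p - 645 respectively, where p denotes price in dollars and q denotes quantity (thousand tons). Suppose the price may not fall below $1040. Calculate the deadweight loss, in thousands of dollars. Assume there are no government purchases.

In a free market, 2595 - p = 8p - 645 gives the equilibrium p* = 360, q* = 2235.
Because the floor (1040) lies above the market-clearing price, it is binding.
At p = 1040: qd = 2595 - 1040 = 1555 and qs = 8·1040 - 645 = 7675.
Quantity traded falls to 1555. At q = 1555 the demand price is 2595 - 1555 = 1040 and the supply price is (645 + 1555)/8 = 275.
Deadweight loss = ½ · (1040 - 275) · (2235 - 1555) = ½ · 765 · 680 = 260100.

260100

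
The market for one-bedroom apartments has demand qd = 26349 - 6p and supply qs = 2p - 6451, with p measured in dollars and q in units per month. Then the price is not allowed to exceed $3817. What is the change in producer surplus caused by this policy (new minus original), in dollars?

In a free market, 26349 - 6p = 2p - 6451 gives the equilibrium p* = 4100, q* = 1749.
Because the ceiling (3817) lies below the market-clearing price, it is binding.
At p = 3817: qd = 26349 - 6·3817 = 3447 and qs = 2·3817 - 6451 = 1183.
Producer surplus without the control is ½ · (4100 - 3225.5) · 1749 = 764750.25.
With the ceiling, producers sell 1183 units at 3817, so PS = ½ · (3817 - 3225.5) · 1183 = 349872.25.
Change in producer surplus = 349872.25 - 764750.25 = -414878.

-414878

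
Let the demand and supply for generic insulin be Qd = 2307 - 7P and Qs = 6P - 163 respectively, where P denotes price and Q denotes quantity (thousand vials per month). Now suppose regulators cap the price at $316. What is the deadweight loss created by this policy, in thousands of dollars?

0

Without the control the market clears where 2307 - 7P = 6P - 163, i.e. P* = 190 and Q* = 977.
The ceiling of 316 is above the equilibrium price 190, so it is not binding; the market clears at P* = 190, Q* = 977.
Since the control does not bind, no trades are prevented and deadweight loss is zero.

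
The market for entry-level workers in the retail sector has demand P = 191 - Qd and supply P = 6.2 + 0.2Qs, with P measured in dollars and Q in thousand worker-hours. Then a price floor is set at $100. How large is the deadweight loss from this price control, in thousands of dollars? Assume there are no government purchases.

2381.4

Rearranging demand gives Qd = 191 - P; rearranging supply gives Qs = 5P - 31. Setting quantity demanded equal to quantity supplied, 191 - P = 5P - 31, gives P* = 37 and Q* = 154.
Since 100 > 37, the floor is binding.
At P = 100: Qd = 191 - 100 = 91 and Qs = 5·100 - 31 = 469.
Quantity traded falls to 91. At Q = 91 the demand price is 191 - 91 = 100 and the supply price is (31 + 91)/5 = 24.4.
Deadweight loss = ½ · (100 - 24.4) · (154 - 91) = ½ · 75.6 · 63 = 2381.4.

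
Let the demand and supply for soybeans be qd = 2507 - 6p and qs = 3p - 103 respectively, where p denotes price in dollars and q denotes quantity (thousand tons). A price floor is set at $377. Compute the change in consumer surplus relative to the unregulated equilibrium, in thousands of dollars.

-44022

Setting quantity demanded equal to quantity supplied, 2507 - 6p = 3p - 103, gives p* = 290 and q* = 767.
The floor of 377 is above the equilibrium price 290, so it binds.
At p = 377: qd = 2507 - 6·377 = 245 and qs = 3·377 - 103 = 1028.
Consumer surplus without the control is ½ · (2507/6 - 290) · 767 = 588289/12.
With the floor, consumers buy 245 units at 377, so CS = ½ · (2507/6 - 377) · 245 = 60025/12.
Change in consumer surplus = 60025/12 - 588289/12 = -44022.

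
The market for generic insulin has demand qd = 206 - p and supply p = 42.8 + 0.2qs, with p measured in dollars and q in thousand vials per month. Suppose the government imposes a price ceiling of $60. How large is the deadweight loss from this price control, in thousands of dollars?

1500

Rearranging supply gives qs = 5p - 214. Without the control the market clears where 206 - p = 5p - 214, i.e. p* = 70 and q* = 136.
Because the ceiling (60) lies below the market-clearing price, it is binding.
At p = 60: qd = 206 - 60 = 146 and qs = 5·60 - 214 = 86.
Quantity traded falls to 86. At q = 86 the demand price is 206 - 86 = 120 and the supply price is (214 + 86)/5 = 60.
Deadweight loss = ½ · (120 - 60) · (136 - 86) = ½ · 60 · 50 = 1500.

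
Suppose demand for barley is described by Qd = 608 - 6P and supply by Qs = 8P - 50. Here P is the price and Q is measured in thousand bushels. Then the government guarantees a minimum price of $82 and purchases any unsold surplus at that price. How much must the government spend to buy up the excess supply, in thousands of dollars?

Setting quantity demanded equal to quantity supplied, 608 - 6P = 8P - 50, gives P* = 47 and Q* = 326.
Because the floor (82) lies above the market-clearing price, it is binding.
At P = 82: Qd = 608 - 6·82 = 116 and Qs = 8·82 - 50 = 606.
Surplus = Qs - Qd = 490.
Government expenditure = surplus × support price = 490 × 82 = 40180.

40180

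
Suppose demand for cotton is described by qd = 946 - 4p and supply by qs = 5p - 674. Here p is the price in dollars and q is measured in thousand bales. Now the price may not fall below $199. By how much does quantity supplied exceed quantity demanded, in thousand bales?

In a free market, 946 - 4p = 5p - 674 gives the equilibrium p* = 180, q* = 226.
The floor of 199 is above the equilibrium price 180, so it binds.
At p = 199: qd = 946 - 4·199 = 150 and qs = 5·199 - 674 = 321.
Surplus = qs - qd = 321 - 150 = 171.

171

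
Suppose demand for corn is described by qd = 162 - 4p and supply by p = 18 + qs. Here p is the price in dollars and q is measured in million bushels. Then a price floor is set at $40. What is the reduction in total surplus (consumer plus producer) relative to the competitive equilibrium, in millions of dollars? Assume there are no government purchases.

Rearranging supply gives qs = p - 18. Without the control the market clears where 162 - 4p = p - 18, i.e. p* = 36 and q* = 18.
Because the floor (40) lies above the market-clearing price, it is binding.
At p = 40: qd = 162 - 4·40 = 2 and qs = 40 - 18 = 22.
Quantity traded falls to 2. At q = 2 the demand price is (162 - 2)/4 = 40 and the supply price is 18 + 2 = 20.
Deadweight loss = ½ · (40 - 20) · (18 - 2) = ½ · 20 · 16 = 160.

160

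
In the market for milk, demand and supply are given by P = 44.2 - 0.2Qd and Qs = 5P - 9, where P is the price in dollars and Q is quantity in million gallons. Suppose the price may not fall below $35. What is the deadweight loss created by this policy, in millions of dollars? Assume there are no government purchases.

Rearranging demand gives Qd = 221 - 5P. Without the control the market clears where 221 - 5P = 5P - 9, i.e. P* = 23 and Q* = 106.
The floor of 35 is above the equilibrium price 23, so it binds.
At P = 35: Qd = 221 - 5·35 = 46 and Qs = 5·35 - 9 = 166.
Quantity traded falls to 46. At Q = 46 the demand price is (221 - 46)/5 = 35 and the supply price is (9 + 46)/5 = 11.
Deadweight loss = ½ · (35 - 11) · (106 - 46) = ½ · 24 · 60 = 720.

720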